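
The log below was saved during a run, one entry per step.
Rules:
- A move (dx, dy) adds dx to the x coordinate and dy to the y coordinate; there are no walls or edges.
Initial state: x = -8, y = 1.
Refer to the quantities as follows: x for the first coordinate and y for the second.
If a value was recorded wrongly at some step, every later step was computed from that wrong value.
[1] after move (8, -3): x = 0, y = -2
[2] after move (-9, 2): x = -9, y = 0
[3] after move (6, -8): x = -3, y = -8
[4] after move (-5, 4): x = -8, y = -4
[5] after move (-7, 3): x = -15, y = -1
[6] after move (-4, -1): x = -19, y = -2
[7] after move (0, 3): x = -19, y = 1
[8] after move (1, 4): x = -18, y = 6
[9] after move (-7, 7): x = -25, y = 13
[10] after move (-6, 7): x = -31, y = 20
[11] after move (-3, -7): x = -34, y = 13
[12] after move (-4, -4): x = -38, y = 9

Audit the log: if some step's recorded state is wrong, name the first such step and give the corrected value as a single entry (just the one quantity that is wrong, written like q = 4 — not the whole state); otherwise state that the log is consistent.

1. x = -8 + (8) = 0, y = 1 + (-3) = -2 (confirmed correct)
2. x = 0 + (-9) = -9, y = -2 + (2) = 0 (confirmed correct)
3. x = -9 + (6) = -3, y = 0 + (-8) = -8 (consistent with the log)
4. x = -3 + (-5) = -8, y = -8 + (4) = -4 (verified)
5. x = -8 + (-7) = -15, y = -4 + (3) = -1 (confirmed correct)
6. x = -15 + (-4) = -19, y = -1 + (-1) = -2 (agrees with the log)
7. x = -19 + (0) = -19, y = -2 + (3) = 1 (agrees with the log)
8. x = -19 + (1) = -18, y = 1 + (4) = 5 (this is not what the log shows)
The earliest wrong entry is at step 8: it should read y = 5.

step 8, y = 5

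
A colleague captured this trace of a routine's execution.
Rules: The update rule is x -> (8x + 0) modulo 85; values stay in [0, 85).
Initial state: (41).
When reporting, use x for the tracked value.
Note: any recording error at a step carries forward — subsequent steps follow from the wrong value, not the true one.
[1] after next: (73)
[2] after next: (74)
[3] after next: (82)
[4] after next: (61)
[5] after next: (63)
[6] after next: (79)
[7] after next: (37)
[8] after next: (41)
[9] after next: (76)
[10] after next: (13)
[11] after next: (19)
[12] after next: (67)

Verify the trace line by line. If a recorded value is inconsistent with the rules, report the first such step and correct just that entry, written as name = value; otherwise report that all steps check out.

step 9, x = 73

step 1: x = (8*41 + 0) mod 85 = 73 -> consistent with the trace
step 2: x = (8*73 + 0) mod 85 = 74 -> checks out
step 3: x = (8*74 + 0) mod 85 = 82 -> in agreement
step 4: x = (8*82 + 0) mod 85 = 61 -> matches
step 5: x = (8*61 + 0) mod 85 = 63 -> in agreement
step 6: x = (8*63 + 0) mod 85 = 79 -> confirmed correct
step 7: x = (8*79 + 0) mod 85 = 37 -> verified
step 8: x = (8*37 + 0) mod 85 = 41 -> verified
step 9: x = (8*41 + 0) mod 85 = 73 -> the trace disagrees here
Step 9 is the first one off; corrected, x = 73.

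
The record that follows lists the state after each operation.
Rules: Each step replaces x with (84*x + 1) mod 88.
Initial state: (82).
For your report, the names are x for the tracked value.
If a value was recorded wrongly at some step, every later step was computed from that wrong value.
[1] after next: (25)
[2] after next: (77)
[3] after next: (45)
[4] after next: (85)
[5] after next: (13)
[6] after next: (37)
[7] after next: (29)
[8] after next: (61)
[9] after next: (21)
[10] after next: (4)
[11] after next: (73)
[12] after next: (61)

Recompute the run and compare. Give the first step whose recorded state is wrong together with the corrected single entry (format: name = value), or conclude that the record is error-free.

Step 1: x = (84*82 + 1) mod 88 = 25 — exactly as logged.
Step 2: x = (84*25 + 1) mod 88 = 77 — no discrepancy.
Step 3: x = (84*77 + 1) mod 88 = 45 — exactly as logged.
Step 4: x = (84*45 + 1) mod 88 = 85 — same as recorded.
Step 5: x = (84*85 + 1) mod 88 = 13 — no discrepancy.
Step 6: x = (84*13 + 1) mod 88 = 37 — consistent with the record.
Step 7: x = (84*37 + 1) mod 88 = 29 — consistent with the record.
Step 8: x = (84*29 + 1) mod 88 = 61 — consistent with the record.
Step 9: x = (84*61 + 1) mod 88 = 21 — verified.
Step 10: x = (84*21 + 1) mod 88 = 5 — the record disagrees here.
Step 10 is the first one off; corrected, x = 5.

step 10, x = 5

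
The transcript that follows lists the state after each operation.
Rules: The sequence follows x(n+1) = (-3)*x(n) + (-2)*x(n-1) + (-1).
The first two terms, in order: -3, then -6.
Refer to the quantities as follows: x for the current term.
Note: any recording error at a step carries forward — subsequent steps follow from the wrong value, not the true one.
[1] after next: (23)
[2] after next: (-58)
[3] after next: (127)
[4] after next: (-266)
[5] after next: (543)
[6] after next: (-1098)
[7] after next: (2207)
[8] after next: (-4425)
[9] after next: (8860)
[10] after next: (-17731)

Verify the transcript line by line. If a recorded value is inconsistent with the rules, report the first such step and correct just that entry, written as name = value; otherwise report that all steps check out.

step 8, x = -4426

Step 1: x = -3*(-6) + (-2)*(-3) + (-1) = 23 — no discrepancy.
Step 2: x = -3*(23) + (-2)*(-6) + (-1) = -58 — consistent with the transcript.
Step 3: x = -3*(-58) + (-2)*(23) + (-1) = 127 — confirmed correct.
Step 4: x = -3*(127) + (-2)*(-58) + (-1) = -266 — no discrepancy.
Step 5: x = -3*(-266) + (-2)*(127) + (-1) = 543 — no discrepancy.
Step 6: x = -3*(543) + (-2)*(-266) + (-1) = -1098 — checks out.
Step 7: x = -3*(-1098) + (-2)*(543) + (-1) = 2207 — in agreement.
Step 8: x = -3*(2207) + (-2)*(-1098) + (-1) = -4426 — the transcript disagrees here.
That makes step 8 the first incorrect line — x = -4426 is what it should show.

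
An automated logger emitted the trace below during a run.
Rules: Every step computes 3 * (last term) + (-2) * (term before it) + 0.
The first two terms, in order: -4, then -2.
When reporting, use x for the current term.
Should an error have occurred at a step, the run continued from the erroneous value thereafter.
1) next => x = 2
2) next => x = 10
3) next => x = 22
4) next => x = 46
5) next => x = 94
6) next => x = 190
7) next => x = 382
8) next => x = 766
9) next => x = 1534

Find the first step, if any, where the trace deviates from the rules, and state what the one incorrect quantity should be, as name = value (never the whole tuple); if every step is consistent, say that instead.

Recomputing the run from the initial state:
step 1: x = 2
step 2: x = 10
step 3: x = 26
step 4: x = 58
step 5: x = 122
step 6: x = 250
step 7: x = 506
step 8: x = 1018
step 9: x = 2042
The first disagreement with the trace is at step 3, where the value should be x = 26.

step 3, x = 26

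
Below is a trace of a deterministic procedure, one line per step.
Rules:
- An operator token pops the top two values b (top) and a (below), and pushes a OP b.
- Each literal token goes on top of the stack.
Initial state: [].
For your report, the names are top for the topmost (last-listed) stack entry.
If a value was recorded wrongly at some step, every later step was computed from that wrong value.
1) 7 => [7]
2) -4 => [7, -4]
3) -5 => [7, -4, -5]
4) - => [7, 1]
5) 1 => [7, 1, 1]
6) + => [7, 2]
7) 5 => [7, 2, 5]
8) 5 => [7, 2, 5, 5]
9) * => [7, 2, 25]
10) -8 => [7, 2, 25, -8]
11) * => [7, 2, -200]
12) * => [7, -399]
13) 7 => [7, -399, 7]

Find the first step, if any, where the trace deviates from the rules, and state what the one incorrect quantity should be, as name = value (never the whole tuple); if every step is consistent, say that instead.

step 12, top = -400

step 1: push 7: top = 7 -> consistent with the trace
step 2: push -4: top = -4 -> consistent with the trace
step 3: push -5: top = -5 -> checks out
step 4: -4 - -5 = 1 -> checks out
step 5: push 1: top = 1 -> exactly as logged
step 6: 1 + 1 = 2 -> consistent with the trace
step 7: push 5: top = 5 -> exactly as logged
step 8: push 5: top = 5 -> matches
step 9: 5 * 5 = 25 -> no discrepancy
step 10: push -8: top = -8 -> no discrepancy
step 11: 25 * -8 = -200 -> matches
step 12: 2 * -200 = -400 -> first mismatch against the trace
That makes step 12 the first incorrect line — top = -400 is what it should show.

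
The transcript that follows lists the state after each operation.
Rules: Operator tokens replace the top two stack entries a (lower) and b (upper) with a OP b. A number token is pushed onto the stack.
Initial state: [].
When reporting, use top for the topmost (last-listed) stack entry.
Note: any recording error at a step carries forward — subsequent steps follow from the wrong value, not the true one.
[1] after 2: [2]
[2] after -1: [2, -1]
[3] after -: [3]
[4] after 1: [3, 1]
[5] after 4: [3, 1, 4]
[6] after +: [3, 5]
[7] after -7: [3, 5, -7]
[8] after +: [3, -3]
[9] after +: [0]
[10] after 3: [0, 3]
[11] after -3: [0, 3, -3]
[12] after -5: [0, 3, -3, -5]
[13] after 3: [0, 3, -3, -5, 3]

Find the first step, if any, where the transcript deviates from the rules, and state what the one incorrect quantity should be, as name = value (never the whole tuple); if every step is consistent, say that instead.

Recomputing the run from the initial state:
step 1: [2]
step 2: [2, -1]
step 3: [3]
step 4: [3, 1]
step 5: [3, 1, 4]
step 6: [3, 5]
step 7: [3, 5, -7]
step 8: [3, -2]
step 9: [1]
step 10: [1, 3]
step 11: [1, 3, -3]
step 12: [1, 3, -3, -5]
step 13: [1, 3, -3, -5, 3]
The first disagreement with the transcript is at step 8, where the value should be top = -2.

step 8, top = -2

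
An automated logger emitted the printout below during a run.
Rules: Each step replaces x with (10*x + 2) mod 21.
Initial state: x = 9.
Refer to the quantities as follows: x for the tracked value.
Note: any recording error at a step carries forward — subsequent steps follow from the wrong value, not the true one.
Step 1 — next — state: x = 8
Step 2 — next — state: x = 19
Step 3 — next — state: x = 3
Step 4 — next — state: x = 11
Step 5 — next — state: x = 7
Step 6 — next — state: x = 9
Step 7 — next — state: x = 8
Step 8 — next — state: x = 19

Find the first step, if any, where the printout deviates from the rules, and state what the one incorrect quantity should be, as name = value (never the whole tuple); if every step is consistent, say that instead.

no error

Recomputing the run from the initial state:
step 1: x = 8
step 2: x = 19
step 3: x = 3
step 4: x = 11
step 5: x = 7
step 6: x = 9
step 7: x = 8
step 8: x = 19
This matches the printout at every step.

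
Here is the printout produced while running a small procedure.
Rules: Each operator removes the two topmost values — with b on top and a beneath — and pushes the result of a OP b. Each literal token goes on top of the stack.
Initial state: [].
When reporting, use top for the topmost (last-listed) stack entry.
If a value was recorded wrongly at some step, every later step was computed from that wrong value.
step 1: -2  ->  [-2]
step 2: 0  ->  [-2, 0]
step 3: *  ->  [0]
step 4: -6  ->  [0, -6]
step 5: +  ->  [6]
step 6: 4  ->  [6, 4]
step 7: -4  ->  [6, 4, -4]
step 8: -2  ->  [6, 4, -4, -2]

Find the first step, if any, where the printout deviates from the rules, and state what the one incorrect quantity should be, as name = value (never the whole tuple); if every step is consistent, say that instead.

step 5, top = -6

step 1: push -2: top = -2 -> consistent with the printout
step 2: push 0: top = 0 -> same as recorded
step 3: -2 * 0 = 0 -> no discrepancy
step 4: push -6: top = -6 -> agrees with the printout
step 5: 0 + -6 = -6 -> the printout has a different value
The audit stops at step 5: the recorded entry is wrong and should be top = -6.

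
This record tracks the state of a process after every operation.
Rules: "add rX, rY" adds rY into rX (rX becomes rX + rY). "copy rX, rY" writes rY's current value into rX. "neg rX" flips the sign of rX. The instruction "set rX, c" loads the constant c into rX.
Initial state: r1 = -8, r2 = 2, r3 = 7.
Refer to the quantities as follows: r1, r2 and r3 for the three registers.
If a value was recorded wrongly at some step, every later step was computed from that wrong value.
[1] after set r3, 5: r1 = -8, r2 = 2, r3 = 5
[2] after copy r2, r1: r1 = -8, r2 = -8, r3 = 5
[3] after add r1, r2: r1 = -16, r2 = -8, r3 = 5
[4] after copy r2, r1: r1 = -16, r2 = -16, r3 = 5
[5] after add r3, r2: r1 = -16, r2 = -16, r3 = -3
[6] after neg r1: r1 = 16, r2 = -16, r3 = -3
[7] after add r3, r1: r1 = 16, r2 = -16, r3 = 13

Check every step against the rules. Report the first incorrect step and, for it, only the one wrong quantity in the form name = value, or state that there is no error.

step 5, r3 = -11

Step 1: r3 = 5 — checks out.
Step 2: r2 = -8 — no discrepancy.
Step 3: r1 = -8 + -8 = -16 — verified.
Step 4: r2 = -16 — verified.
Step 5: r3 = 5 + -16 = -11 — the record has a different value.
Conclusion: step 5 carries the first error; the entry should be r3 = -11.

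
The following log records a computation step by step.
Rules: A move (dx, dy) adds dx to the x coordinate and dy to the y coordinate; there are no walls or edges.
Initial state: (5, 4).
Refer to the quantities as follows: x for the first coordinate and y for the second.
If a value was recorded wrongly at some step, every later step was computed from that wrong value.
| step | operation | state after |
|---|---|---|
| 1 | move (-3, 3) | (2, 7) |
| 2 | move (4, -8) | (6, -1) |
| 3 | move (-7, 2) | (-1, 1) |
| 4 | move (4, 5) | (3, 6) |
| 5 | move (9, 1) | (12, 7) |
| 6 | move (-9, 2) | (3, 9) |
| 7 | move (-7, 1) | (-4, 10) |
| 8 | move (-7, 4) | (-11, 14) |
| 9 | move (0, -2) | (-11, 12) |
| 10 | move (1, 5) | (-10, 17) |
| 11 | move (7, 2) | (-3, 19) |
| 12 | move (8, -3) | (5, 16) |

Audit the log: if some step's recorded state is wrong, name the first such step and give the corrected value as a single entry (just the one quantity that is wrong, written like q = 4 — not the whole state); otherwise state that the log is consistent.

no error

Step 1: x = 5 + (-3) = 2, y = 4 + (3) = 7 — consistent with the log.
Step 2: x = 2 + (4) = 6, y = 7 + (-8) = -1 — in agreement.
Step 3: x = 6 + (-7) = -1, y = -1 + (2) = 1 — in agreement.
Step 4: x = -1 + (4) = 3, y = 1 + (5) = 6 — same as recorded.
Step 5: x = 3 + (9) = 12, y = 6 + (1) = 7 — matches.
Step 6: x = 12 + (-9) = 3, y = 7 + (2) = 9 — no discrepancy.
Step 7: x = 3 + (-7) = -4, y = 9 + (1) = 10 — agrees with the log.
Step 8: x = -4 + (-7) = -11, y = 10 + (4) = 14 — in agreement.
Step 9: x = -11 + (0) = -11, y = 14 + (-2) = 12 — same as recorded.
Step 10: x = -11 + (1) = -10, y = 12 + (5) = 17 — checks out.
Step 11: x = -10 + (7) = -3, y = 17 + (2) = 19 — consistent with the log.
Step 12: x = -3 + (8) = 5, y = 19 + (-3) = 16 — consistent with the log.
No step deviates from the rules.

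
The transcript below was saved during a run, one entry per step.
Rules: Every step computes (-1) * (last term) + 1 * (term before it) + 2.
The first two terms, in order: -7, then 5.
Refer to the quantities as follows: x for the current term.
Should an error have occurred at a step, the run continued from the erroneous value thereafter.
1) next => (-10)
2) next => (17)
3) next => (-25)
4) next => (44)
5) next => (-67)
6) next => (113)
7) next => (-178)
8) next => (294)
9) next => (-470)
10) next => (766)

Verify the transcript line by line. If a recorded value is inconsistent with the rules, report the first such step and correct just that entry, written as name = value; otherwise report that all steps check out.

step 8, x = 293

step 1: x = -1*(5) + (1)*(-7) + (2) = -10 -> checks out
step 2: x = -1*(-10) + (1)*(5) + (2) = 17 -> agrees with the transcript
step 3: x = -1*(17) + (1)*(-10) + (2) = -25 -> consistent with the transcript
step 4: x = -1*(-25) + (1)*(17) + (2) = 44 -> verified
step 5: x = -1*(44) + (1)*(-25) + (2) = -67 -> same as recorded
step 6: x = -1*(-67) + (1)*(44) + (2) = 113 -> matches
step 7: x = -1*(113) + (1)*(-67) + (2) = -178 -> exactly as logged
step 8: x = -1*(-178) + (1)*(113) + (2) = 293 -> a discrepancy with the transcript
Step 8 is the first one off; corrected, x = 293.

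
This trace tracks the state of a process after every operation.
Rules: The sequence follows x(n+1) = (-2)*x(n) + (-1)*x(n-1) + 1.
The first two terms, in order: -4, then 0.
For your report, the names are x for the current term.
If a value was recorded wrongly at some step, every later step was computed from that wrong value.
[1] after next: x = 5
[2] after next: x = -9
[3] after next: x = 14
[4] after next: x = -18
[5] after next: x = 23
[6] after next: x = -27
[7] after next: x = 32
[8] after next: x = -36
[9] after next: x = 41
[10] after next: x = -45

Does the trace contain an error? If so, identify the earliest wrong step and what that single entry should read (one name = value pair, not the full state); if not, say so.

Recomputing the run from the initial state:
step 1: x = 5
step 2: x = -9
step 3: x = 14
step 4: x = -18
step 5: x = 23
step 6: x = -27
step 7: x = 32
step 8: x = -36
step 9: x = 41
step 10: x = -45
This matches the trace at every step.

no error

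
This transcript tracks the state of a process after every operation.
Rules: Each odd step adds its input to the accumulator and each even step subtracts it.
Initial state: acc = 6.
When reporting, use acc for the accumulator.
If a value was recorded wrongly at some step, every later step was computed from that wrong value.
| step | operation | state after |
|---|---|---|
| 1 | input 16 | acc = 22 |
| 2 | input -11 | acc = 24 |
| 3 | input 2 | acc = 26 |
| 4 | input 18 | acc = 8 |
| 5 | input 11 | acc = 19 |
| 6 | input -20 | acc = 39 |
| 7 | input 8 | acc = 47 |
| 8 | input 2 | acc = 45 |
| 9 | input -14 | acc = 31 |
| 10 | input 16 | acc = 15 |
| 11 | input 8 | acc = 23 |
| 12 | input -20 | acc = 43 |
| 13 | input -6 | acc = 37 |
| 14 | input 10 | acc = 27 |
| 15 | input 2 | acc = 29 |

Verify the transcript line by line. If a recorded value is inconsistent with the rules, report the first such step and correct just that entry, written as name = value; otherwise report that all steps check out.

Step 1: acc = 6 + 16 = 22 — checks out.
Step 2: acc = 22 - -11 = 33 — the entry is off here.
The earliest wrong entry is at step 2: it should read acc = 33.

step 2, acc = 33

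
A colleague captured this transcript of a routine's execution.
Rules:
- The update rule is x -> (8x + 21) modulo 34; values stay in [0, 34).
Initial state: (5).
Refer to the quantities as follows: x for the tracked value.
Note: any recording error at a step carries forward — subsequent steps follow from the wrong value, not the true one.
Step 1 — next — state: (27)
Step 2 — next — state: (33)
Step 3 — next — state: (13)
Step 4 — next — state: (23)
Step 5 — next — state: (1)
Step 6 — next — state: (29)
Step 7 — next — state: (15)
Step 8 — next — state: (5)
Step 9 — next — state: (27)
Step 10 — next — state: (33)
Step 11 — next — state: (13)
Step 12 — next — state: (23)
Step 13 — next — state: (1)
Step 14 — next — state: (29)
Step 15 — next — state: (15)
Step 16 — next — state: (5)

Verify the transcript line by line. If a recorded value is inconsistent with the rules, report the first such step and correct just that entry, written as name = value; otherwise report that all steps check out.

1. x = (8*5 + 21) mod 34 = 27 (consistent with the transcript)
2. x = (8*27 + 21) mod 34 = 33 (verified)
3. x = (8*33 + 21) mod 34 = 13 (same as recorded)
4. x = (8*13 + 21) mod 34 = 23 (exactly as logged)
5. x = (8*23 + 21) mod 34 = 1 (checks out)
6. x = (8*1 + 21) mod 34 = 29 (exactly as logged)
7. x = (8*29 + 21) mod 34 = 15 (verified)
8. x = (8*15 + 21) mod 34 = 5 (confirmed correct)
9. x = (8*5 + 21) mod 34 = 27 (confirmed correct)
10. x = (8*27 + 21) mod 34 = 33 (matches)
11. x = (8*33 + 21) mod 34 = 13 (verified)
12. x = (8*13 + 21) mod 34 = 23 (verified)
13. x = (8*23 + 21) mod 34 = 1 (agrees with the transcript)
14. x = (8*1 + 21) mod 34 = 29 (same as recorded)
15. x = (8*29 + 21) mod 34 = 15 (same as recorded)
16. x = (8*15 + 21) mod 34 = 5 (matches)
Nothing is out of place; the run is error-free.

no error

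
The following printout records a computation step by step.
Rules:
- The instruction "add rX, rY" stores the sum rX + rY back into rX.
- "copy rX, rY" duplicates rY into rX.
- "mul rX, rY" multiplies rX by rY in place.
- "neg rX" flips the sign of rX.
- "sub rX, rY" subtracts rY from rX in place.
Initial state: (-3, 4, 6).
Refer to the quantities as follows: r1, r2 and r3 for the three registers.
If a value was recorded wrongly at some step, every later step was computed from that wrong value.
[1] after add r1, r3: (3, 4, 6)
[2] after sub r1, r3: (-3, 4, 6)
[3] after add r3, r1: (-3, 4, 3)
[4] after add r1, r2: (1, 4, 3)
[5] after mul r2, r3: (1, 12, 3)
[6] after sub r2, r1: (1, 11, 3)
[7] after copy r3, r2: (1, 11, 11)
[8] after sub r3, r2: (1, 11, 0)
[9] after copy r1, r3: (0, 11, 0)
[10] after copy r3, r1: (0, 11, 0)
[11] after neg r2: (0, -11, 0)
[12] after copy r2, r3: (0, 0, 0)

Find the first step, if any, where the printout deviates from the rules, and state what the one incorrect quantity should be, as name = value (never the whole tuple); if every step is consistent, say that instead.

1. r1 = -3 + 6 = 3 (confirmed correct)
2. r1 = 3 - 6 = -3 (exactly as logged)
3. r3 = 6 + -3 = 3 (agrees with the printout)
4. r1 = -3 + 4 = 1 (verified)
5. r2 = 4 * 3 = 12 (agrees with the printout)
6. r2 = 12 - 1 = 11 (agrees with the printout)
7. r3 = 11 (same as recorded)
8. r3 = 11 - 11 = 0 (in agreement)
9. r1 = 0 (agrees with the printout)
10. r3 = 0 (no discrepancy)
11. r2 = -(11) = -11 (matches)
12. r2 = 0 (matches)
All entries verified; no error found.

no error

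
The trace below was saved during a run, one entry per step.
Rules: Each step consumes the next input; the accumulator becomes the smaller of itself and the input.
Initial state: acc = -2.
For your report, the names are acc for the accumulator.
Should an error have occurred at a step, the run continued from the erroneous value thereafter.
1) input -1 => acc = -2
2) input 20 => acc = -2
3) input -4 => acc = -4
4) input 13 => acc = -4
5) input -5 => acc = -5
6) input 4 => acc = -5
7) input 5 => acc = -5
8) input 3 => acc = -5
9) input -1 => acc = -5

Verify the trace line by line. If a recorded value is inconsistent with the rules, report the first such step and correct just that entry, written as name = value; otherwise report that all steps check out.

1. acc = min(-2, -1) = -2 (confirmed correct)
2. acc = min(-2, 20) = -2 (consistent with the trace)
3. acc = min(-2, -4) = -4 (checks out)
4. acc = min(-4, 13) = -4 (no discrepancy)
5. acc = min(-4, -5) = -5 (same as recorded)
6. acc = min(-5, 4) = -5 (verified)
7. acc = min(-5, 5) = -5 (confirmed correct)
8. acc = min(-5, 3) = -5 (in agreement)
9. acc = min(-5, -1) = -5 (no discrepancy)
No step deviates from the rules.

no error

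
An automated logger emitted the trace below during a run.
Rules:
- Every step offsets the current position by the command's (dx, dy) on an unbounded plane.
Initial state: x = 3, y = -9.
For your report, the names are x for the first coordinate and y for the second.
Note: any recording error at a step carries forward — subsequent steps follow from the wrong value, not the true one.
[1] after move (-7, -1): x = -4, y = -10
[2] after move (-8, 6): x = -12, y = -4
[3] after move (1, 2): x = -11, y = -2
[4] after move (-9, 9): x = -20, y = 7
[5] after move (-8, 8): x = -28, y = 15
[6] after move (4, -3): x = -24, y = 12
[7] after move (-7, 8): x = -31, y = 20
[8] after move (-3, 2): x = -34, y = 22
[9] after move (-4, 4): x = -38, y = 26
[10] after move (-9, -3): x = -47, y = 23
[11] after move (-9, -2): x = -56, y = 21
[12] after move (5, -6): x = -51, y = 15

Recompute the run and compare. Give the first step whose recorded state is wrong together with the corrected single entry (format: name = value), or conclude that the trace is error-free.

no error

Recomputing the run from the initial state:
step 1: x = -4, y = -10
step 2: x = -12, y = -4
step 3: x = -11, y = -2
step 4: x = -20, y = 7
step 5: x = -28, y = 15
step 6: x = -24, y = 12
step 7: x = -31, y = 20
step 8: x = -34, y = 22
step 9: x = -38, y = 26
step 10: x = -47, y = 23
step 11: x = -56, y = 21
step 12: x = -51, y = 15
This matches the trace at every step.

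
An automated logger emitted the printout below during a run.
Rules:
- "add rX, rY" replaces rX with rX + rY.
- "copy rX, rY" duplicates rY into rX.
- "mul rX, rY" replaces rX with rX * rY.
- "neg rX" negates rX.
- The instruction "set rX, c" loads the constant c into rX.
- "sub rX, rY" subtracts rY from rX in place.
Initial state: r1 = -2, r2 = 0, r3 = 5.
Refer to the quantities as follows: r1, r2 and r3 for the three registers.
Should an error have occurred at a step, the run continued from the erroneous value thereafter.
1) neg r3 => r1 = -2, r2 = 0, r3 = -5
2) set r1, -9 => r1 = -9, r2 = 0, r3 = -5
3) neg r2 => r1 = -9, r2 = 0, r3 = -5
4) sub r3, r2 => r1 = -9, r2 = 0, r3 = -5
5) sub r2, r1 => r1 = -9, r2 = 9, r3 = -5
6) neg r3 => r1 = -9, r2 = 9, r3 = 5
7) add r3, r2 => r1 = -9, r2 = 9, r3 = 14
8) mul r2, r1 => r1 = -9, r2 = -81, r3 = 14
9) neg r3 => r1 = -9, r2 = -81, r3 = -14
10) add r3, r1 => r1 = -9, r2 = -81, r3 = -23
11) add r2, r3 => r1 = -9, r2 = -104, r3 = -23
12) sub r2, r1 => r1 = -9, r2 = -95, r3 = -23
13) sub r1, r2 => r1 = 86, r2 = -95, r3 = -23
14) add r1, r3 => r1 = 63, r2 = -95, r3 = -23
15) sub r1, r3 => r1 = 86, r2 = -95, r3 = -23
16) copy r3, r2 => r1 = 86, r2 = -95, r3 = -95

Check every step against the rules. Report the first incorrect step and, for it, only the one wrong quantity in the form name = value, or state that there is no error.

Recomputing the run from the initial state:
step 1: r1 = -2, r2 = 0, r3 = -5
step 2: r1 = -9, r2 = 0, r3 = -5
step 3: r1 = -9, r2 = 0, r3 = -5
step 4: r1 = -9, r2 = 0, r3 = -5
step 5: r1 = -9, r2 = 9, r3 = -5
step 6: r1 = -9, r2 = 9, r3 = 5
step 7: r1 = -9, r2 = 9, r3 = 14
step 8: r1 = -9, r2 = -81, r3 = 14
step 9: r1 = -9, r2 = -81, r3 = -14
step 10: r1 = -9, r2 = -81, r3 = -23
step 11: r1 = -9, r2 = -104, r3 = -23
step 12: r1 = -9, r2 = -95, r3 = -23
step 13: r1 = 86, r2 = -95, r3 = -23
step 14: r1 = 63, r2 = -95, r3 = -23
step 15: r1 = 86, r2 = -95, r3 = -23
step 16: r1 = 86, r2 = -95, r3 = -95
This matches the printout at every step.

no error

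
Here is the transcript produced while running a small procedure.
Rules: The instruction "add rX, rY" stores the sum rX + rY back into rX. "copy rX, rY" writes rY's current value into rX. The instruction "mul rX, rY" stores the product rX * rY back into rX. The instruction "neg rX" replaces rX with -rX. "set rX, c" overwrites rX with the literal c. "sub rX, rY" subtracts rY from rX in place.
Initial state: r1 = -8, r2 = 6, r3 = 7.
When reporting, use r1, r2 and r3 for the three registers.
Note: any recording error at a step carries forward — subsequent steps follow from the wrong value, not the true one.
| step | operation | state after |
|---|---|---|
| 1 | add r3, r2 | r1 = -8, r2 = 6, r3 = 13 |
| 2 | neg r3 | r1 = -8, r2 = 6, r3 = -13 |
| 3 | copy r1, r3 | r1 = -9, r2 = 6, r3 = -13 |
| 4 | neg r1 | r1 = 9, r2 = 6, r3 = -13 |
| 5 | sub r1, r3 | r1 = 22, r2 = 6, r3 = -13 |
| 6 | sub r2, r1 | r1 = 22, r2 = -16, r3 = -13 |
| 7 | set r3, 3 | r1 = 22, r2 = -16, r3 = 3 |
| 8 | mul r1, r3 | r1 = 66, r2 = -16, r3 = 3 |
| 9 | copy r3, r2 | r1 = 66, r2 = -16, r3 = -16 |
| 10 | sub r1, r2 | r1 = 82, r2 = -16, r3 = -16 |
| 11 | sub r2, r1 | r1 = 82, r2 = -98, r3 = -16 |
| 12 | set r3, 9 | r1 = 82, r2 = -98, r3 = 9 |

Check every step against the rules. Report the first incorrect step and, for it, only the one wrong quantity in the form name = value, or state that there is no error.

step 3, r1 = -13

1. r3 = 7 + 6 = 13 (in agreement)
2. r3 = -(13) = -13 (confirmed correct)
3. r1 = -13 (not what was recorded)
First incorrect step: 3; the correct value is r1 = -13.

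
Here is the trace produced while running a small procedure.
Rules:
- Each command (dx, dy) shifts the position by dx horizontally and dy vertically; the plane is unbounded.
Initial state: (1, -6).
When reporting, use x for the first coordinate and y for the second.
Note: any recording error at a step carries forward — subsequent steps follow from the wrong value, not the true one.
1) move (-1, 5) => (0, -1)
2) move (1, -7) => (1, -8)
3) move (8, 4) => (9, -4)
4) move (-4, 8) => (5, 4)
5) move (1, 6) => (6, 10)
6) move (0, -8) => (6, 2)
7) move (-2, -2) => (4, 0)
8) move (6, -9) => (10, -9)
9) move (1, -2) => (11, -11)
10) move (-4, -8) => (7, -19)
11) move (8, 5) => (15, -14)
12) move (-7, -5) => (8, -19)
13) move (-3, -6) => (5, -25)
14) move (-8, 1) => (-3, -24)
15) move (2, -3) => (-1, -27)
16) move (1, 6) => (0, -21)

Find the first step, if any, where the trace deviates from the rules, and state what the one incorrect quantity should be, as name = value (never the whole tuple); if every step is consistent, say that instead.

Step 1: x = 1 + (-1) = 0, y = -6 + (5) = -1 — no discrepancy.
Step 2: x = 0 + (1) = 1, y = -1 + (-7) = -8 — same as recorded.
Step 3: x = 1 + (8) = 9, y = -8 + (4) = -4 — agrees with the trace.
Step 4: x = 9 + (-4) = 5, y = -4 + (8) = 4 — in agreement.
Step 5: x = 5 + (1) = 6, y = 4 + (6) = 10 — matches.
Step 6: x = 6 + (0) = 6, y = 10 + (-8) = 2 — matches.
Step 7: x = 6 + (-2) = 4, y = 2 + (-2) = 0 — same as recorded.
Step 8: x = 4 + (6) = 10, y = 0 + (-9) = -9 — no discrepancy.
Step 9: x = 10 + (1) = 11, y = -9 + (-2) = -11 — checks out.
Step 10: x = 11 + (-4) = 7, y = -11 + (-8) = -19 — matches.
Step 11: x = 7 + (8) = 15, y = -19 + (5) = -14 — confirmed correct.
Step 12: x = 15 + (-7) = 8, y = -14 + (-5) = -19 — agrees with the trace.
Step 13: x = 8 + (-3) = 5, y = -19 + (-6) = -25 — matches.
Step 14: x = 5 + (-8) = -3, y = -25 + (1) = -24 — agrees with the trace.
Step 15: x = -3 + (2) = -1, y = -24 + (-3) = -27 — matches.
Step 16: x = -1 + (1) = 0, y = -27 + (6) = -21 — consistent with the trace.
The whole run recomputes cleanly — no discrepancies.

no error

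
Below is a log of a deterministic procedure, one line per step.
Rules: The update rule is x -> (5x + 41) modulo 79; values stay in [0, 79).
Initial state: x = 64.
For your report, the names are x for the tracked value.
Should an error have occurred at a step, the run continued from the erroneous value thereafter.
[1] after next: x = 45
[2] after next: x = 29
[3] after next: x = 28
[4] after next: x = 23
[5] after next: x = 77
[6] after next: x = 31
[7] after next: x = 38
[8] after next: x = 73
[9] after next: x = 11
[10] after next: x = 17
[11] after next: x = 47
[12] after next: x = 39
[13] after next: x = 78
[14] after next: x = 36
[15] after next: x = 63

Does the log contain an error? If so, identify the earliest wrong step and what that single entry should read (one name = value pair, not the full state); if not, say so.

step 1: x = (5*64 + 41) mod 79 = 45 -> same as recorded
step 2: x = (5*45 + 41) mod 79 = 29 -> confirmed correct
step 3: x = (5*29 + 41) mod 79 = 28 -> verified
step 4: x = (5*28 + 41) mod 79 = 23 -> in agreement
step 5: x = (5*23 + 41) mod 79 = 77 -> same as recorded
step 6: x = (5*77 + 41) mod 79 = 31 -> in agreement
step 7: x = (5*31 + 41) mod 79 = 38 -> matches
step 8: x = (5*38 + 41) mod 79 = 73 -> checks out
step 9: x = (5*73 + 41) mod 79 = 11 -> verified
step 10: x = (5*11 + 41) mod 79 = 17 -> agrees with the log
step 11: x = (5*17 + 41) mod 79 = 47 -> in agreement
step 12: x = (5*47 + 41) mod 79 = 39 -> agrees with the log
step 13: x = (5*39 + 41) mod 79 = 78 -> matches
step 14: x = (5*78 + 41) mod 79 = 36 -> exactly as logged
step 15: x = (5*36 + 41) mod 79 = 63 -> same as recorded
All steps check out; nothing to correct.

no error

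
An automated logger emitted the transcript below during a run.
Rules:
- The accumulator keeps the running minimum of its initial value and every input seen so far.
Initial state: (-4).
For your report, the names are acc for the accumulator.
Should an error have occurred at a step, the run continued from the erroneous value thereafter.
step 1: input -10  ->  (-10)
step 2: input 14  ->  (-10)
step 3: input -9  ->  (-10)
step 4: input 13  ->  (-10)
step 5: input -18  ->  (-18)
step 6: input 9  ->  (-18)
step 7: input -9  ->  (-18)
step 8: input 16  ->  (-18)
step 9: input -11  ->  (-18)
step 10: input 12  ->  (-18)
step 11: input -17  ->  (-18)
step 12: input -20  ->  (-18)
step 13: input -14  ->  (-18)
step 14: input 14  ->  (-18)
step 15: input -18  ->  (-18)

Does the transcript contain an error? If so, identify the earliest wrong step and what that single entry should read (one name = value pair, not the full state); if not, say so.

step 12, acc = -20

Recomputing the run from the initial state:
step 1: acc = -10
step 2: acc = -10
step 3: acc = -10
step 4: acc = -10
step 5: acc = -18
step 6: acc = -18
step 7: acc = -18
step 8: acc = -18
step 9: acc = -18
step 10: acc = -18
step 11: acc = -18
step 12: acc = -20
step 13: acc = -20
step 14: acc = -20
step 15: acc = -20
The first disagreement with the transcript is at step 12, where the value should be acc = -20.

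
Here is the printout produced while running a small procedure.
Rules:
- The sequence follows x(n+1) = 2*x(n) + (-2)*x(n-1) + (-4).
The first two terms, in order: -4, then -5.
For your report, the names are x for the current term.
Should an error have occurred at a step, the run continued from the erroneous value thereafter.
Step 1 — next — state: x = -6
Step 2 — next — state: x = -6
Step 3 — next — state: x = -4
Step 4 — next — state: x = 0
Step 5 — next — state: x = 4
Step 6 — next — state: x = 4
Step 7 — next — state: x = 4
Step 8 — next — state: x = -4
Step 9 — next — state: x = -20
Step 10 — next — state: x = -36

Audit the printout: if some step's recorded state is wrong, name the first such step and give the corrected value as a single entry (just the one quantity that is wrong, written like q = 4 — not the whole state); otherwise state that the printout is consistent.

step 7, x = -4

Recomputing the run from the initial state:
step 1: x = -6
step 2: x = -6
step 3: x = -4
step 4: x = 0
step 5: x = 4
step 6: x = 4
step 7: x = -4
step 8: x = -20
step 9: x = -36
step 10: x = -36
The first disagreement with the printout is at step 7, where the value should be x = -4.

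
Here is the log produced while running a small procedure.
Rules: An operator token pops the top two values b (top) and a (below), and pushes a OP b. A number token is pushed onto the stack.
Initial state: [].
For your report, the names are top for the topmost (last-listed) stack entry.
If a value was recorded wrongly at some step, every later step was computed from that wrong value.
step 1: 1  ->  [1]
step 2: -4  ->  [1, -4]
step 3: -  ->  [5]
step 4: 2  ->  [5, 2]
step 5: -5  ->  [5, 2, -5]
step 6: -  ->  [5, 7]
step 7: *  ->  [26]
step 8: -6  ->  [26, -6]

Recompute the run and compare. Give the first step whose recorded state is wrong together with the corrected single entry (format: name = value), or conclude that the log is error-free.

step 7, top = 35

step 1: push 1: top = 1 -> matches
step 2: push -4: top = -4 -> same as recorded
step 3: 1 - -4 = 5 -> confirmed correct
step 4: push 2: top = 2 -> same as recorded
step 5: push -5: top = -5 -> checks out
step 6: 2 - -5 = 7 -> consistent with the log
step 7: 5 * 7 = 35 -> the log disagrees here
So the first discrepancy is step 7, where the right value is top = 35.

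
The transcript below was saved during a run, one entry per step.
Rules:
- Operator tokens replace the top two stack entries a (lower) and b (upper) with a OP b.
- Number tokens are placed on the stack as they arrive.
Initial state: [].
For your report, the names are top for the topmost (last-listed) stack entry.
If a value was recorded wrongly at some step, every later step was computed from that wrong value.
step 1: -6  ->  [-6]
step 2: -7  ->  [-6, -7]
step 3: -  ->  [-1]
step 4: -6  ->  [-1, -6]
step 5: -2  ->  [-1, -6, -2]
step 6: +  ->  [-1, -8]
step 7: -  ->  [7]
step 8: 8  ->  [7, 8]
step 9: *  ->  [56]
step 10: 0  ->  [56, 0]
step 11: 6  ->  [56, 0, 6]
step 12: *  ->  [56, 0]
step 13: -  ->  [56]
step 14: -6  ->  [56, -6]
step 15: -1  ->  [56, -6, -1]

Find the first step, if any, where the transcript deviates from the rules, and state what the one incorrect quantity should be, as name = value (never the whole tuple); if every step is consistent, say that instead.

step 3, top = 1

Step 1: push -6: top = -6 — consistent with the transcript.
Step 2: push -7: top = -7 — consistent with the transcript.
Step 3: -6 - -7 = 1 — the transcript has a different value.
That makes step 3 the first incorrect line — top = 1 is what it should show.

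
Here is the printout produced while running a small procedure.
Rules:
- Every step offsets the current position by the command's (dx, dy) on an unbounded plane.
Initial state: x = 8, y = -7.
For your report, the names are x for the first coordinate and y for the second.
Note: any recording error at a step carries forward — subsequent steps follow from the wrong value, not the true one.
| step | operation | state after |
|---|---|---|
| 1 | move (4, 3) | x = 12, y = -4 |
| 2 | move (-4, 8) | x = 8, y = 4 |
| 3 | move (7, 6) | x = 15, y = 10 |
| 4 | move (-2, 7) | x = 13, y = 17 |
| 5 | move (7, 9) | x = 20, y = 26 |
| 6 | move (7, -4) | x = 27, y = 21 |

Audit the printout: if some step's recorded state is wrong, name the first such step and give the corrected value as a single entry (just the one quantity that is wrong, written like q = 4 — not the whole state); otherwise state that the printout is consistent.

step 6, y = 22

Step 1: x = 8 + (4) = 12, y = -7 + (3) = -4 — consistent with the printout.
Step 2: x = 12 + (-4) = 8, y = -4 + (8) = 4 — confirmed correct.
Step 3: x = 8 + (7) = 15, y = 4 + (6) = 10 — same as recorded.
Step 4: x = 15 + (-2) = 13, y = 10 + (7) = 17 — exactly as logged.
Step 5: x = 13 + (7) = 20, y = 17 + (9) = 26 — consistent with the printout.
Step 6: x = 20 + (7) = 27, y = 26 + (-4) = 22 — the printout disagrees here.
The audit stops at step 6: the recorded entry is wrong and should be y = 22.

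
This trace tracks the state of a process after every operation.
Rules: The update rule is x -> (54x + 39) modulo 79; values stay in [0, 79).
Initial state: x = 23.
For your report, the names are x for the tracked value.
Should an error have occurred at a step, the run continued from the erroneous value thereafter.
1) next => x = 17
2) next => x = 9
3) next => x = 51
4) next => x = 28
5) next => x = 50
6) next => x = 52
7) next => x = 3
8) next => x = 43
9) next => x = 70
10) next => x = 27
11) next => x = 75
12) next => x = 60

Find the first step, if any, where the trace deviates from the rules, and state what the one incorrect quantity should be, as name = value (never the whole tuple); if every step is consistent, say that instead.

Recomputing the run from the initial state:
step 1: x = 17
step 2: x = 9
step 3: x = 51
step 4: x = 28
step 5: x = 50
step 6: x = 53
step 7: x = 57
step 8: x = 36
step 9: x = 8
step 10: x = 76
step 11: x = 35
step 12: x = 33
The first disagreement with the trace is at step 6, where the value should be x = 53.

step 6, x = 53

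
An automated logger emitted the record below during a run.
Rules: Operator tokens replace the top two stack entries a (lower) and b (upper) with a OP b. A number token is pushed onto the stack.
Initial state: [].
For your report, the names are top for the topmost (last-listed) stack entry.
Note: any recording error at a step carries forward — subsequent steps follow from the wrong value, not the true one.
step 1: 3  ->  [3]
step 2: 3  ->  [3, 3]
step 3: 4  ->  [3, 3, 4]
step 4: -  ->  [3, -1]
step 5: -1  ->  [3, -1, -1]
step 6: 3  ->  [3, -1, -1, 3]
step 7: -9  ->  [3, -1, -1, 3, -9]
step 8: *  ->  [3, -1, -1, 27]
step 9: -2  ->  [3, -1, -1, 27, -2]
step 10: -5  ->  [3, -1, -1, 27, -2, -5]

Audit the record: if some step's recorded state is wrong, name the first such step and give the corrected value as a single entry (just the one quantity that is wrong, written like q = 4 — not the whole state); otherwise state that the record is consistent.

Step 1: push 3: top = 3 — checks out.
Step 2: push 3: top = 3 — matches.
Step 3: push 4: top = 4 — exactly as logged.
Step 4: 3 - 4 = -1 — agrees with the record.
Step 5: push -1: top = -1 — same as recorded.
Step 6: push 3: top = 3 — checks out.
Step 7: push -9: top = -9 — matches.
Step 8: 3 * -9 = -27 — the record has a different value.
Conclusion: step 8 carries the first error; the entry should be top = -27.

step 8, top = -27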